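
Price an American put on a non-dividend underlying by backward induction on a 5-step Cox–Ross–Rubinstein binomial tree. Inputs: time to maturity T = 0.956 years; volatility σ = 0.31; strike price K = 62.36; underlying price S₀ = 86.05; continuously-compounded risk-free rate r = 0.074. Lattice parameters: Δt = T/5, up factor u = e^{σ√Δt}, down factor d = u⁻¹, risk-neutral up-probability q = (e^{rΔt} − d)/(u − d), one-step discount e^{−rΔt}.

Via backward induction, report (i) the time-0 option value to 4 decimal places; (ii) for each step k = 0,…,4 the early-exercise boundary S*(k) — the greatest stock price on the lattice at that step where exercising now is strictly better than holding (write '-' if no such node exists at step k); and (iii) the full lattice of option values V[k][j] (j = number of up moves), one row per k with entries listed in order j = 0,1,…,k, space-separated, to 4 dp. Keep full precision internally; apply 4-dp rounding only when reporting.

Δt=0.19120, u=1.14517, d=0.87323, q=0.51856, disc=e^(-rΔt)=0.98595
k=5 terminal: V=max(K-S,0) → 18.6678 5.0616 0.0000 0.0000 0.0000 0.0000
k=4: j=0 S=50.0349 intr=12.3251 cont=11.4490 V=12.3251[EX]; j=1 S=65.6163 intr=0.0000 cont=2.4026 V=2.4026[hold]; j=2 S=86.0500 intr=0.0000 cont=0.0000 V=0.0000[hold]; j=3 S=112.8469 intr=0.0000 cont=0.0000 V=0.0000[hold]; j=4 S=147.9887 intr=0.0000 cont=0.0000 V=0.0000[hold]  S*(4)=50.0349
k=3: j=0 S=57.2984 intr=5.0616 cont=7.0788 V=7.0788[hold]; j=1 S=75.1418 intr=0.0000 cont=1.1404 V=1.1404[hold]; j=2 S=98.5418 intr=0.0000 cont=0.0000 V=0.0000[hold]; j=3 S=129.2288 intr=0.0000 cont=0.0000 V=0.0000[hold]  S*(3)=-
k=2: j=0 S=65.6163 intr=0.0000 cont=3.9432 V=3.9432[hold]; j=1 S=86.0500 intr=0.0000 cont=0.5413 V=0.5413[hold]; j=2 S=112.8469 intr=0.0000 cont=0.0000 V=0.0000[hold]  S*(2)=-
k=1: j=0 S=75.1418 intr=0.0000 cont=2.1485 V=2.1485[hold]; j=1 S=98.5418 intr=0.0000 cont=0.2570 V=0.2570[hold]  S*(1)=-
k=0: j=0 S=86.0500 intr=0.0000 cont=1.1512 V=1.1512[hold]  S*(0)=-

price = 1.1512
boundary = - - - - 50.0349
tree:
1.1512
2.1485 0.2570
3.9432 0.5413 0.0000
7.0788 1.1404 0.0000 0.0000
12.3251 2.4026 0.0000 0.0000 0.0000
18.6678 5.0616 0.0000 0.0000 0.0000 0.0000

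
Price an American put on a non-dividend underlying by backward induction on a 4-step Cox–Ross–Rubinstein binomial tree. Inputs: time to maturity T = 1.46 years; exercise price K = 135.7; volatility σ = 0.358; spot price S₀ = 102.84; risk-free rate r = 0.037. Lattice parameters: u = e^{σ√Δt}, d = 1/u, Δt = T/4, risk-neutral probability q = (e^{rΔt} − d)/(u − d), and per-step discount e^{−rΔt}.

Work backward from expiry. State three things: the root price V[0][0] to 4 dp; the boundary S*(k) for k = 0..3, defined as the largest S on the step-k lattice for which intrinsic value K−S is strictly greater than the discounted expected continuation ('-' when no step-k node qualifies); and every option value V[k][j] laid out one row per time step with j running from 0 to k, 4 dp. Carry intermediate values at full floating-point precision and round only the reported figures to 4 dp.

price = 37.7539
boundary = - 82.8381 66.7264 82.8381
tree:
37.7539
52.8619 22.2860
68.9736 35.2385 8.7377
81.9516 52.8619 16.9447 0.0000
92.4054 68.9736 32.8600 0.0000 0.0000

params: Δt=0.36500 u=1.24146 d=0.80550 q=0.47733 e^(-rΔt)=0.98659
t_4 payoffs: 92.4054 68.9736 32.8600 0.0000 0.0000
t_3: node(3,0) S=53.7484 payoff=81.9516 vs cont=80.1312 → 81.9516 [stop]  node(3,1) S=82.8381 payoff=52.8619 vs cont=51.0416 → 52.8619 [stop]  node(3,2) S=127.6715 payoff=8.0285 vs cont=16.9447 → 16.9447 [wait]  node(3,3) S=196.7697 payoff=0.0000 vs cont=0.0000 → 0.0000 [wait]  ⇒ S*(3)=82.8381
t_2: node(2,0) S=66.7264 payoff=68.9736 vs cont=67.1532 → 68.9736 [stop]  node(2,1) S=102.8400 payoff=32.8600 vs cont=35.2385 → 35.2385 [wait]  node(2,2) S=158.4989 payoff=0.0000 vs cont=8.7377 → 8.7377 [wait]  ⇒ S*(2)=66.7264
t_1: node(1,0) S=82.8381 payoff=52.8619 vs cont=52.1617 → 52.8619 [stop]  node(1,1) S=127.6715 payoff=8.0285 vs cont=22.2860 → 22.2860 [wait]  ⇒ S*(1)=82.8381
t_0: node(0,0) S=102.8400 payoff=32.8600 vs cont=37.7539 → 37.7539 [wait]  ⇒ S*(0)=-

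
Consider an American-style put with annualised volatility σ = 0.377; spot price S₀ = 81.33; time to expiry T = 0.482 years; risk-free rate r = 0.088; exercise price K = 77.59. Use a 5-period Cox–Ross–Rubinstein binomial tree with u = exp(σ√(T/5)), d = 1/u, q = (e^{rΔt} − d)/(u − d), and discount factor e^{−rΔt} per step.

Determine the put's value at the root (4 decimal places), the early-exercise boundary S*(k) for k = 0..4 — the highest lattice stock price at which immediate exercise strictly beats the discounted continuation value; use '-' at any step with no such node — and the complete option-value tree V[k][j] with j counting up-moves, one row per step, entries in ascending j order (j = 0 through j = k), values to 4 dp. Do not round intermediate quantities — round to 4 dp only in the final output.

price = 5.6349
boundary = - - - 57.2460 64.3547
tree:
5.6349
8.9893 2.4688
13.8437 4.4214 0.6123
20.3440 7.7575 1.2527 0.0000
26.6675 13.2353 2.5630 0.0000 0.0000
32.2924 20.3440 5.2438 0.0000 0.0000 0.0000

params: Δt=0.09640 u=1.12418 d=0.88954 q=0.50708 e^(-rΔt)=0.99155
t_5 payoffs: 32.2924 20.3440 5.2438 0.0000 0.0000 0.0000
t_4: node(4,0) S=50.9225 payoff=26.6675 vs cont=26.0120 → 26.6675 [stop]  node(4,1) S=64.3547 payoff=13.2353 vs cont=12.5798 → 13.2353 [stop]  node(4,2) S=81.3300 payoff=0.0000 vs cont=2.5630 → 2.5630 [wait]  node(4,3) S=102.7830 payoff=0.0000 vs cont=0.0000 → 0.0000 [wait]  node(4,4) S=129.8947 payoff=0.0000 vs cont=0.0000 → 0.0000 [wait]  ⇒ S*(4)=64.3547
t_3: node(3,0) S=57.2460 payoff=20.3440 vs cont=19.6886 → 20.3440 [stop]  node(3,1) S=72.3462 payoff=5.2438 vs cont=7.7575 → 7.7575 [wait]  node(3,2) S=91.4294 payoff=0.0000 vs cont=1.2527 → 1.2527 [wait]  node(3,3) S=115.5464 payoff=0.0000 vs cont=0.0000 → 0.0000 [wait]  ⇒ S*(3)=57.2460
t_2: node(2,0) S=64.3547 payoff=13.2353 vs cont=13.8437 → 13.8437 [wait]  node(2,1) S=81.3300 payoff=0.0000 vs cont=4.4214 → 4.4214 [wait]  node(2,2) S=102.7830 payoff=0.0000 vs cont=0.6123 → 0.6123 [wait]  ⇒ S*(2)=-
t_1: node(1,0) S=72.3462 payoff=5.2438 vs cont=8.9893 → 8.9893 [wait]  node(1,1) S=91.4294 payoff=0.0000 vs cont=2.4688 → 2.4688 [wait]  ⇒ S*(1)=-
t_0: node(0,0) S=81.3300 payoff=0.0000 vs cont=5.6349 → 5.6349 [wait]  ⇒ S*(0)=-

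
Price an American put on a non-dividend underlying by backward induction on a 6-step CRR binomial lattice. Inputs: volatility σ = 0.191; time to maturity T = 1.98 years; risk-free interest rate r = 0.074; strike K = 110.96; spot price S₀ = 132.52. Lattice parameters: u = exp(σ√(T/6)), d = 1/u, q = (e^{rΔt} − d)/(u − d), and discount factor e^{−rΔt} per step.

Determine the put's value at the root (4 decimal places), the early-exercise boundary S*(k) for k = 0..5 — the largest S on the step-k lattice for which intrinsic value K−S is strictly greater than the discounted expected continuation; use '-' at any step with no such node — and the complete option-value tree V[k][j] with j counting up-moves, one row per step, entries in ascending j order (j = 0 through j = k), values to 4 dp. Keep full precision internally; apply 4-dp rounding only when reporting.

Δt=0.33000, u=1.11597, d=0.89608, q=0.58502, disc=e^(-rΔt)=0.97588
k=6 terminal: V=max(K-S,0) → 42.3522 25.5170 4.5509 0.0000 0.0000 0.0000 0.0000
k=5: j=0 S=76.5641 intr=34.3959 cont=31.7191 V=34.3959[EX]; j=1 S=95.3515 intr=15.6085 cont=12.9317 V=15.6085[EX]; j=2 S=118.7490 intr=0.0000 cont=1.8429 V=1.8429[hold]; j=3 S=147.8879 intr=0.0000 cont=0.0000 V=0.0000[hold]; j=4 S=184.1770 intr=0.0000 cont=0.0000 V=0.0000[hold]; j=5 S=229.3707 intr=0.0000 cont=0.0000 V=0.0000[hold]  S*(5)=95.3515
k=4: j=0 S=85.4430 intr=25.5170 cont=22.8402 V=25.5170[EX]; j=1 S=106.4091 intr=4.5509 cont=7.3731 V=7.3731[hold]; j=2 S=132.5200 intr=0.0000 cont=0.7463 V=0.7463[hold]; j=3 S=165.0380 intr=0.0000 cont=0.0000 V=0.0000[hold]; j=4 S=205.5354 intr=0.0000 cont=0.0000 V=0.0000[hold]  S*(4)=85.4430
k=3: j=0 S=95.3515 intr=15.6085 cont=14.5429 V=15.6085[EX]; j=1 S=118.7490 intr=0.0000 cont=3.4119 V=3.4119[hold]; j=2 S=147.8879 intr=0.0000 cont=0.3022 V=0.3022[hold]; j=3 S=184.1770 intr=0.0000 cont=0.0000 V=0.0000[hold]  S*(3)=95.3515
k=2: j=0 S=106.4091 intr=4.5509 cont=8.2688 V=8.2688[hold]; j=1 S=132.5200 intr=0.0000 cont=1.5543 V=1.5543[hold]; j=2 S=165.0380 intr=0.0000 cont=0.1224 V=0.1224[hold]  S*(2)=-
k=1: j=0 S=118.7490 intr=0.0000 cont=4.2359 V=4.2359[hold]; j=1 S=147.8879 intr=0.0000 cont=0.6993 V=0.6993[hold]  S*(1)=-
k=0: j=0 S=132.5200 intr=0.0000 cont=2.1146 V=2.1146[hold]  S*(0)=-

price = 2.1146
boundary = - - - 95.3515 85.4430 95.3515
tree:
2.1146
4.2359 0.6993
8.2688 1.5543 0.1224
15.6085 3.4119 0.3022 0.0000
25.5170 7.3731 0.7463 0.0000 0.0000
34.3959 15.6085 1.8429 0.0000 0.0000 0.0000
42.3522 25.5170 4.5509 0.0000 0.0000 0.0000 0.0000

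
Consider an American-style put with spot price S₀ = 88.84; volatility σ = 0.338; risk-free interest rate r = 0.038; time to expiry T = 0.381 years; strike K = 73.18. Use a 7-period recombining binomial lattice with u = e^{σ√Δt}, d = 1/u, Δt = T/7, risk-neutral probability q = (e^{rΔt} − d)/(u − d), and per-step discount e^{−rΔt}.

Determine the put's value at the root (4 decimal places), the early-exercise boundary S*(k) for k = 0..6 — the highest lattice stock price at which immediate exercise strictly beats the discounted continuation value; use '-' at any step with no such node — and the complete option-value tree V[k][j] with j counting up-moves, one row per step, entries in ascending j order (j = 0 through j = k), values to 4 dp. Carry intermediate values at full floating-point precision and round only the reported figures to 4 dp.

Δt=0.05443, u=1.08205, d=0.92417, q=0.49341, disc=e^(-rΔt)=0.99793
k=7 terminal: V=max(K-S,0) → 22.0255 13.2869 3.0556 0.0000 0.0000 0.0000 0.0000 0.0000
k=6: j=0 S=55.3516 intr=17.8284 cont=17.6772 V=17.8284[EX]; j=1 S=64.8072 intr=8.3728 cont=8.2216 V=8.3728[EX]; j=2 S=75.8780 intr=0.0000 cont=1.5447 V=1.5447[hold]; j=3 S=88.8400 intr=0.0000 cont=0.0000 V=0.0000[hold]; j=4 S=104.0163 intr=0.0000 cont=0.0000 V=0.0000[hold]; j=5 S=121.7851 intr=0.0000 cont=0.0000 V=0.0000[hold]; j=6 S=142.5892 intr=0.0000 cont=0.0000 V=0.0000[hold]  S*(6)=64.8072
k=5: j=0 S=59.8931 intr=13.2869 cont=13.1357 V=13.2869[EX]; j=1 S=70.1244 intr=3.0556 cont=4.9934 V=4.9934[hold]; j=2 S=82.1036 intr=0.0000 cont=0.7809 V=0.7809[hold]; j=3 S=96.1291 intr=0.0000 cont=0.0000 V=0.0000[hold]; j=4 S=112.5506 intr=0.0000 cont=0.0000 V=0.0000[hold]; j=5 S=131.7772 intr=0.0000 cont=0.0000 V=0.0000[hold]  S*(5)=59.8931
k=4: j=0 S=64.8072 intr=8.3728 cont=9.1758 V=9.1758[hold]; j=1 S=75.8780 intr=0.0000 cont=2.9089 V=2.9089[hold]; j=2 S=88.8400 intr=0.0000 cont=0.3948 V=0.3948[hold]; j=3 S=104.0163 intr=0.0000 cont=0.0000 V=0.0000[hold]; j=4 S=121.7851 intr=0.0000 cont=0.0000 V=0.0000[hold]  S*(4)=-
k=3: j=0 S=70.1244 intr=3.0556 cont=6.0711 V=6.0711[hold]; j=1 S=82.1036 intr=0.0000 cont=1.6650 V=1.6650[hold]; j=2 S=96.1291 intr=0.0000 cont=0.1996 V=0.1996[hold]; j=3 S=112.5506 intr=0.0000 cont=0.0000 V=0.0000[hold]  S*(3)=-
k=2: j=0 S=75.8780 intr=0.0000 cont=3.8890 V=3.8890[hold]; j=1 S=88.8400 intr=0.0000 cont=0.9400 V=0.9400[hold]; j=2 S=104.0163 intr=0.0000 cont=0.1009 V=0.1009[hold]  S*(2)=-
k=1: j=0 S=82.1036 intr=0.0000 cont=2.4289 V=2.4289[hold]; j=1 S=96.1291 intr=0.0000 cont=0.5249 V=0.5249[hold]  S*(1)=-
k=0: j=0 S=88.8400 intr=0.0000 cont=1.4864 V=1.4864[hold]  S*(0)=-

price = 1.4864
boundary = - - - - - 59.8931 64.8072
tree:
1.4864
2.4289 0.5249
3.8890 0.9400 0.1009
6.0711 1.6650 0.1996 0.0000
9.1758 2.9089 0.3948 0.0000 0.0000
13.2869 4.9934 0.7809 0.0000 0.0000 0.0000
17.8284 8.3728 1.5447 0.0000 0.0000 0.0000 0.0000
22.0255 13.2869 3.0556 0.0000 0.0000 0.0000 0.0000 0.0000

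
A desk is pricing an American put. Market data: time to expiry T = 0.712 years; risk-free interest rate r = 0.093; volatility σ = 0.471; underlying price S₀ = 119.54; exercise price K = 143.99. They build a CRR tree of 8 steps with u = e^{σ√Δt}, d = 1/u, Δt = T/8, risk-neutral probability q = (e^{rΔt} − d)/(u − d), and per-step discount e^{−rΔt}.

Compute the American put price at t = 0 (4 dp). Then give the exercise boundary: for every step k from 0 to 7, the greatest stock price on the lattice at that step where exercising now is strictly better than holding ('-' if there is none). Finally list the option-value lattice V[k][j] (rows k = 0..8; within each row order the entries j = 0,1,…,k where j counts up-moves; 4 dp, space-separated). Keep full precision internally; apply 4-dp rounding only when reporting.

Δt=0.08900, u=1.15086, d=0.86891, q=0.49441, disc=e^(-rΔt)=0.99176
k=8 terminal: V=max(K-S,0) → 105.1462 92.5419 75.8476 53.7362 24.4500 0.0000 0.0000 0.0000 0.0000
k=7: j=0 S=44.7039 intr=99.2861 cont=98.0992 V=99.2861[EX]; j=1 S=59.2098 intr=84.7802 cont=83.5933 V=84.7802[EX]; j=2 S=78.4226 intr=65.5674 cont=64.3805 V=65.5674[EX]; j=3 S=103.8698 intr=40.1202 cont=38.9333 V=40.1202[EX]; j=4 S=137.5743 intr=6.4157 cont=12.2598 V=12.2598[hold]; j=5 S=182.2154 intr=0.0000 cont=0.0000 V=0.0000[hold]; j=6 S=241.3420 intr=0.0000 cont=0.0000 V=0.0000[hold]; j=7 S=319.6545 intr=0.0000 cont=0.0000 V=0.0000[hold]  S*(7)=103.8698
k=6: j=0 S=51.4481 intr=92.5419 cont=91.3550 V=92.5419[EX]; j=1 S=68.1424 intr=75.8476 cont=74.6607 V=75.8476[EX]; j=2 S=90.2538 intr=53.7362 cont=52.5493 V=53.7362[EX]; j=3 S=119.5400 intr=24.4500 cont=26.1287 V=26.1287[hold]; j=4 S=158.3292 intr=0.0000 cont=6.1474 V=6.1474[hold]; j=5 S=209.7051 intr=0.0000 cont=0.0000 V=0.0000[hold]; j=6 S=277.7518 intr=0.0000 cont=0.0000 V=0.0000[hold]  S*(6)=90.2538
k=5: j=0 S=59.2098 intr=84.7802 cont=83.5933 V=84.7802[EX]; j=1 S=78.4226 intr=65.5674 cont=64.3805 V=65.5674[EX]; j=2 S=103.8698 intr=40.1202 cont=39.7564 V=40.1202[EX]; j=3 S=137.5743 intr=6.4157 cont=16.1158 V=16.1158[hold]; j=4 S=182.2154 intr=0.0000 cont=3.0825 V=3.0825[hold]; j=5 S=241.3420 intr=0.0000 cont=0.0000 V=0.0000[hold]  S*(5)=103.8698
k=4: j=0 S=68.1424 intr=75.8476 cont=74.6607 V=75.8476[EX]; j=1 S=90.2538 intr=53.7362 cont=52.5493 V=53.7362[EX]; j=2 S=119.5400 intr=24.4500 cont=28.0194 V=28.0194[hold]; j=3 S=158.3292 intr=0.0000 cont=9.5923 V=9.5923[hold]; j=4 S=209.7051 intr=0.0000 cont=1.5456 V=1.5456[hold]  S*(4)=90.2538
k=3: j=0 S=78.4226 intr=65.5674 cont=64.3805 V=65.5674[EX]; j=1 S=103.8698 intr=40.1202 cont=40.6835 V=40.6835[hold]; j=2 S=137.5743 intr=6.4157 cont=18.7530 V=18.7530[hold]; j=3 S=182.2154 intr=0.0000 cont=5.5677 V=5.5677[hold]  S*(3)=78.4226
k=2: j=0 S=90.2538 intr=53.7362 cont=52.8255 V=53.7362[EX]; j=1 S=119.5400 intr=24.4500 cont=29.5949 V=29.5949[hold]; j=2 S=158.3292 intr=0.0000 cont=12.1333 V=12.1333[hold]  S*(2)=90.2538
k=1: j=0 S=103.8698 intr=40.1202 cont=41.4560 V=41.4560[hold]; j=1 S=137.5743 intr=6.4157 cont=20.7890 V=20.7890[hold]  S*(1)=-
k=0: j=0 S=119.5400 intr=24.4500 cont=30.9806 V=30.9806[hold]  S*(0)=-

price = 30.9806
boundary = - - 90.2538 78.4226 90.2538 103.8698 90.2538 103.8698
tree:
30.9806
41.4560 20.7890
53.7362 29.5949 12.1333
65.5674 40.6835 18.7530 5.5677
75.8476 53.7362 28.0194 9.5923 1.5456
84.7802 65.5674 40.1202 16.1158 3.0825 0.0000
92.5419 75.8476 53.7362 26.1287 6.1474 0.0000 0.0000
99.2861 84.7802 65.5674 40.1202 12.2598 0.0000 0.0000 0.0000
105.1462 92.5419 75.8476 53.7362 24.4500 0.0000 0.0000 0.0000 0.0000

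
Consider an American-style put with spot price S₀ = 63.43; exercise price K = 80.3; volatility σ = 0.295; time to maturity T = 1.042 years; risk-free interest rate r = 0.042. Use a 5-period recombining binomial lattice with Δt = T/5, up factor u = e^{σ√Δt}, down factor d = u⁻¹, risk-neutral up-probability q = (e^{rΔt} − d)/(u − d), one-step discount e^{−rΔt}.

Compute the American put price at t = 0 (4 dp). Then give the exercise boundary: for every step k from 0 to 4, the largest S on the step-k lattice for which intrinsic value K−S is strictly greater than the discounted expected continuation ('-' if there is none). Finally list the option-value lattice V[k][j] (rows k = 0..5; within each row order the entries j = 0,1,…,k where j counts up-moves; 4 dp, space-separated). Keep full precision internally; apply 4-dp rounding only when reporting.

price = 18.1108
boundary = - 55.4381 48.4531 55.4381 63.4300
tree:
18.1108
24.8619 11.6497
31.8469 17.4321 6.0476
37.9518 24.8619 10.2774 1.9062
43.2875 31.8469 16.8700 3.8376 0.0000
47.9509 37.9518 24.8619 7.7260 0.0000 0.0000

params: Δt=0.20840 u=1.14416 d=0.87400 q=0.49892 e^(-rΔt)=0.99129
t_5 payoffs: 47.9509 37.9518 24.8619 7.7260 0.0000 0.0000
t_4: node(4,0) S=37.0125 payoff=43.2875 vs cont=42.5877 → 43.2875 [stop]  node(4,1) S=48.4531 payoff=31.8469 vs cont=31.1471 → 31.8469 [stop]  node(4,2) S=63.4300 payoff=16.8700 vs cont=16.1702 → 16.8700 [stop]  node(4,3) S=83.0362 payoff=0.0000 vs cont=3.8376 → 3.8376 [wait]  node(4,4) S=108.7027 payoff=0.0000 vs cont=0.0000 → 0.0000 [wait]  ⇒ S*(4)=63.4300
t_3: node(3,0) S=42.3482 payoff=37.9518 vs cont=37.2520 → 37.9518 [stop]  node(3,1) S=55.4381 payoff=24.8619 vs cont=24.1621 → 24.8619 [stop]  node(3,2) S=72.5740 payoff=7.7260 vs cont=10.2774 → 10.2774 [wait]  node(3,3) S=95.0067 payoff=0.0000 vs cont=1.9062 → 1.9062 [wait]  ⇒ S*(3)=55.4381
t_2: node(2,0) S=48.4531 payoff=31.8469 vs cont=31.1471 → 31.8469 [stop]  node(2,1) S=63.4300 payoff=16.8700 vs cont=17.4321 → 17.4321 [wait]  node(2,2) S=83.0362 payoff=0.0000 vs cont=6.0476 → 6.0476 [wait]  ⇒ S*(2)=48.4531
t_1: node(1,0) S=55.4381 payoff=24.8619 vs cont=24.4401 → 24.8619 [stop]  node(1,1) S=72.5740 payoff=7.7260 vs cont=11.6497 → 11.6497 [wait]  ⇒ S*(1)=55.4381
t_0: node(0,0) S=63.4300 payoff=16.8700 vs cont=18.1108 → 18.1108 [wait]  ⇒ S*(0)=-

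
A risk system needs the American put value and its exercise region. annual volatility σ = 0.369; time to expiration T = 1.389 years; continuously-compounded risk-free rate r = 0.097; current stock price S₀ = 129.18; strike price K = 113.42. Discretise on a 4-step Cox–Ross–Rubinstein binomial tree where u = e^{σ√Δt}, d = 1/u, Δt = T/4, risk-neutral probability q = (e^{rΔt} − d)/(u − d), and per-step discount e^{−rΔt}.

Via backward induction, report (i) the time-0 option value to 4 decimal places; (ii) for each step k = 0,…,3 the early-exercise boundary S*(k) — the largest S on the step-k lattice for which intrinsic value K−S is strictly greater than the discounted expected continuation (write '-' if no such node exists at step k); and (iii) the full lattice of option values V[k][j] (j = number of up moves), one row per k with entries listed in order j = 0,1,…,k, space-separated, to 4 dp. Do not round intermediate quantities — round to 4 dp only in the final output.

params: Δt=0.34725 u=1.24290 d=0.80457 q=0.52401 e^(-rΔt)=0.96688
t_4 payoffs: 59.2877 29.7970 0.0000 0.0000 0.0000
t_3: node(3,0) S=67.2808 payoff=46.1392 vs cont=42.3825 → 46.1392 [stop]  node(3,1) S=103.9347 payoff=9.4853 vs cont=13.7134 → 13.7134 [wait]  node(3,2) S=160.5573 payoff=0.0000 vs cont=0.0000 → 0.0000 [wait]  node(3,3) S=248.0273 payoff=0.0000 vs cont=0.0000 → 0.0000 [wait]  ⇒ S*(3)=67.2808
t_2: node(2,0) S=83.6230 payoff=29.7970 vs cont=28.1824 → 29.7970 [stop]  node(2,1) S=129.1800 payoff=0.0000 vs cont=6.3113 → 6.3113 [wait]  node(2,2) S=199.5560 payoff=0.0000 vs cont=0.0000 → 0.0000 [wait]  ⇒ S*(2)=83.6230
t_1: node(1,0) S=103.9347 payoff=9.4853 vs cont=16.9110 → 16.9110 [wait]  node(1,1) S=160.5573 payoff=0.0000 vs cont=2.9046 → 2.9046 [wait]  ⇒ S*(1)=-
t_0: node(0,0) S=129.1800 payoff=0.0000 vs cont=9.2545 → 9.2545 [wait]  ⇒ S*(0)=-

price = 9.2545
boundary = - - 83.6230 67.2808
tree:
9.2545
16.9110 2.9046
29.7970 6.3113 0.0000
46.1392 13.7134 0.0000 0.0000
59.2877 29.7970 0.0000 0.0000 0.0000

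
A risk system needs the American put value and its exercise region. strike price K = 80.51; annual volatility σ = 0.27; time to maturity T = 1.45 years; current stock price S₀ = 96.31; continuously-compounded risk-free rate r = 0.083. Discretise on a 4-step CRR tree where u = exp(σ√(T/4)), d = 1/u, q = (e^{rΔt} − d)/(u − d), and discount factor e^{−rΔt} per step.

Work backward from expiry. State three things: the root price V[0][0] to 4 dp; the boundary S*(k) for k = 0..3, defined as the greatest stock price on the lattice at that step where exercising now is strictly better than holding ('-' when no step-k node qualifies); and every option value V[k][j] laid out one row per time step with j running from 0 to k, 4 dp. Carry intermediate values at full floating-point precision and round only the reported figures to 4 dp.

price = 3.1805
boundary = - - - 59.1388
tree:
3.1805
6.2285 0.8922
11.8146 2.0569 0.0000
21.3712 4.7419 0.0000 0.0000
30.2441 10.9320 0.0000 0.0000 0.0000

Δt=0.36250  u=1.17652  d=0.84996  q=0.55298  discount=0.97036
step 4 (expiry): payoffs max(K−S,0) = 30.2441 10.9320 0.0000 0.0000 0.0000
step 3: (k=3,j=0): S=59.1388, (K−S)⁺=21.3712, hold=18.9849 ⇒ V=21.3712 exercise | (k=3,j=1): S=81.8600, (K−S)⁺=0.0000, hold=4.7419 ⇒ V=4.7419 continue | (k=3,j=2): S=113.3107, (K−S)⁺=0.0000, hold=0.0000 ⇒ V=0.0000 continue | (k=3,j=3): S=156.8448, (K−S)⁺=0.0000, hold=0.0000 ⇒ V=0.0000 continue  boundary S*=59.1388
step 2: (k=2,j=0): S=69.5780, (K−S)⁺=10.9320, hold=11.8146 ⇒ V=11.8146 continue | (k=2,j=1): S=96.3100, (K−S)⁺=0.0000, hold=2.0569 ⇒ V=2.0569 continue | (k=2,j=2): S=133.3124, (K−S)⁺=0.0000, hold=0.0000 ⇒ V=0.0000 continue  boundary S*=-
step 1: (k=1,j=0): S=81.8600, (K−S)⁺=0.0000, hold=6.2285 ⇒ V=6.2285 continue | (k=1,j=1): S=113.3107, (K−S)⁺=0.0000, hold=0.8922 ⇒ V=0.8922 continue  boundary S*=-
step 0: (k=0,j=0): S=96.3100, (K−S)⁺=0.0000, hold=3.1805 ⇒ V=3.1805 continue  boundary S*=-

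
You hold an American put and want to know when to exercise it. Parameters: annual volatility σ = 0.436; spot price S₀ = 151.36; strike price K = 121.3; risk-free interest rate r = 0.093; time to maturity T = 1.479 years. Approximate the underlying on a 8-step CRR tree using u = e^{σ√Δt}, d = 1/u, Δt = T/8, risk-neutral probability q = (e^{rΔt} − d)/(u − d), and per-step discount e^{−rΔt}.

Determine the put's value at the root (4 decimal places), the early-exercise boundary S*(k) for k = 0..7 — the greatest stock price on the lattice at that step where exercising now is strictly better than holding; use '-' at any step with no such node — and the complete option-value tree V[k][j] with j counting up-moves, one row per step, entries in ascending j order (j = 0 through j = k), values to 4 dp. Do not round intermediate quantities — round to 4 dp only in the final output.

price = 11.1680
boundary = - - - - 71.5067 86.2508 71.5067 86.2508
tree:
11.1680
16.9799 5.7266
25.1206 9.4047 2.2365
36.0085 15.0727 4.0465 0.4988
49.7933 23.4334 7.2106 1.0134 0.0000
62.0169 35.0492 12.5968 2.0588 0.0000 0.0000
72.1510 49.7933 21.4220 4.1828 0.0000 0.0000 0.0000
80.5527 62.0169 35.0492 8.4981 0.0000 0.0000 0.0000 0.0000
87.5182 72.1510 49.7933 17.2651 0.0000 0.0000 0.0000 0.0000 0.0000

params: Δt=0.18488 u=1.20619 d=0.82906 q=0.49925 e^(-rΔt)=0.98295
t_8 payoffs: 87.5182 72.1510 49.7933 17.2651 0.0000 0.0000 0.0000 0.0000 0.0000
t_7: node(7,0) S=40.7473 payoff=80.5527 vs cont=78.4850 → 80.5527 [stop]  node(7,1) S=59.2831 payoff=62.0169 vs cont=59.9492 → 62.0169 [stop]  node(7,2) S=86.2508 payoff=35.0492 vs cont=32.9815 → 35.0492 [stop]  node(7,3) S=125.4859 payoff=0.0000 vs cont=8.4981 → 8.4981 [wait]  node(7,4) S=182.5690 payoff=0.0000 vs cont=0.0000 → 0.0000 [wait]  node(7,5) S=265.6190 payoff=0.0000 vs cont=0.0000 → 0.0000 [wait]  node(7,6) S=386.4482 payoff=0.0000 vs cont=0.0000 → 0.0000 [wait]  node(7,7) S=562.2420 payoff=0.0000 vs cont=0.0000 → 0.0000 [wait]  ⇒ S*(7)=86.2508
t_6: node(6,0) S=49.1490 payoff=72.1510 vs cont=70.0832 → 72.1510 [stop]  node(6,1) S=71.5067 payoff=49.7933 vs cont=47.7255 → 49.7933 [stop]  node(6,2) S=104.0349 payoff=17.2651 vs cont=21.4220 → 21.4220 [wait]  node(6,3) S=151.3600 payoff=0.0000 vs cont=4.1828 → 4.1828 [wait]  node(6,4) S=220.2131 payoff=0.0000 vs cont=0.0000 → 0.0000 [wait]  node(6,5) S=320.3872 payoff=0.0000 vs cont=0.0000 → 0.0000 [wait]  node(6,6) S=466.1302 payoff=0.0000 vs cont=0.0000 → 0.0000 [wait]  ⇒ S*(6)=71.5067
t_5: node(5,0) S=59.2831 payoff=62.0169 vs cont=59.9492 → 62.0169 [stop]  node(5,1) S=86.2508 payoff=35.0492 vs cont=35.0214 → 35.0492 [stop]  node(5,2) S=125.4859 payoff=0.0000 vs cont=12.5968 → 12.5968 [wait]  node(5,3) S=182.5690 payoff=0.0000 vs cont=2.0588 → 2.0588 [wait]  node(5,4) S=265.6190 payoff=0.0000 vs cont=0.0000 → 0.0000 [wait]  node(5,5) S=386.4482 payoff=0.0000 vs cont=0.0000 → 0.0000 [wait]  ⇒ S*(5)=86.2508
t_4: node(4,0) S=71.5067 payoff=49.7933 vs cont=47.7255 → 49.7933 [stop]  node(4,1) S=104.0349 payoff=17.2651 vs cont=23.4334 → 23.4334 [wait]  node(4,2) S=151.3600 payoff=0.0000 vs cont=7.2106 → 7.2106 [wait]  node(4,3) S=220.2131 payoff=0.0000 vs cont=1.0134 → 1.0134 [wait]  node(4,4) S=320.3872 payoff=0.0000 vs cont=0.0000 → 0.0000 [wait]  ⇒ S*(4)=71.5067
t_3: node(3,0) S=86.2508 payoff=35.0492 vs cont=36.0085 → 36.0085 [wait]  node(3,1) S=125.4859 payoff=0.0000 vs cont=15.0727 → 15.0727 [wait]  node(3,2) S=182.5690 payoff=0.0000 vs cont=4.0465 → 4.0465 [wait]  node(3,3) S=265.6190 payoff=0.0000 vs cont=0.4988 → 0.4988 [wait]  ⇒ S*(3)=-
t_2: node(2,0) S=104.0349 payoff=17.2651 vs cont=25.1206 → 25.1206 [wait]  node(2,1) S=151.3600 payoff=0.0000 vs cont=9.4047 → 9.4047 [wait]  node(2,2) S=220.2131 payoff=0.0000 vs cont=2.2365 → 2.2365 [wait]  ⇒ S*(2)=-
t_1: node(1,0) S=125.4859 payoff=0.0000 vs cont=16.9799 → 16.9799 [wait]  node(1,1) S=182.5690 payoff=0.0000 vs cont=5.7266 → 5.7266 [wait]  ⇒ S*(1)=-
t_0: node(0,0) S=151.3600 payoff=0.0000 vs cont=11.1680 → 11.1680 [wait]  ⇒ S*(0)=-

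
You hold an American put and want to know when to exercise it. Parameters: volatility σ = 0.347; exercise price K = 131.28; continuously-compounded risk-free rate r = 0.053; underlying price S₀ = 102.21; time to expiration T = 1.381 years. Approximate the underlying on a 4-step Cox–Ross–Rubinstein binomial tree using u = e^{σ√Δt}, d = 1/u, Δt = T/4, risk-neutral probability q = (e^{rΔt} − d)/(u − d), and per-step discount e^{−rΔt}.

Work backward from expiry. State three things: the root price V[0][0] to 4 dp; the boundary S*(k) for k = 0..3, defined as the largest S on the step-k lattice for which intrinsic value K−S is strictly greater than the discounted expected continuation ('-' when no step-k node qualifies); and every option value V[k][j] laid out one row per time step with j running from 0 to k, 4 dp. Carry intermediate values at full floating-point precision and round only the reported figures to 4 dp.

Δt=0.34525  u=1.22616  d=0.81555  q=0.49418  discount=0.98187
step 4 (expiry): payoffs max(K−S,0) = 86.0632 63.2976 29.0700 0.0000 0.0000
step 3: (k=3,j=0): S=55.4432, (K−S)⁺=75.8368, hold=73.4565 ⇒ V=75.8368 exercise | (k=3,j=1): S=83.3576, (K−S)⁺=47.9224, hold=45.5421 ⇒ V=47.9224 exercise | (k=3,j=2): S=125.3262, (K−S)⁺=5.9538, hold=14.4377 ⇒ V=14.4377 continue | (k=3,j=3): S=188.4250, (K−S)⁺=0.0000, hold=0.0000 ⇒ V=0.0000 continue  boundary S*=83.3576
step 2: (k=2,j=0): S=67.9824, (K−S)⁺=63.2976, hold=60.9172 ⇒ V=63.2976 exercise | (k=2,j=1): S=102.2100, (K−S)⁺=29.0700, hold=30.8061 ⇒ V=30.8061 continue | (k=2,j=2): S=153.6704, (K−S)⁺=0.0000, hold=7.1705 ⇒ V=7.1705 continue  boundary S*=67.9824
step 1: (k=1,j=0): S=83.3576, (K−S)⁺=47.9224, hold=46.3845 ⇒ V=47.9224 exercise | (k=1,j=1): S=125.3262, (K−S)⁺=5.9538, hold=18.7792 ⇒ V=18.7792 continue  boundary S*=83.3576
step 0: (k=0,j=0): S=102.2100, (K−S)⁺=29.0700, hold=32.9127 ⇒ V=32.9127 continue  boundary S*=-

price = 32.9127
boundary = - 83.3576 67.9824 83.3576
tree:
32.9127
47.9224 18.7792
63.2976 30.8061 7.1705
75.8368 47.9224 14.4377 0.0000
86.0632 63.2976 29.0700 0.0000 0.0000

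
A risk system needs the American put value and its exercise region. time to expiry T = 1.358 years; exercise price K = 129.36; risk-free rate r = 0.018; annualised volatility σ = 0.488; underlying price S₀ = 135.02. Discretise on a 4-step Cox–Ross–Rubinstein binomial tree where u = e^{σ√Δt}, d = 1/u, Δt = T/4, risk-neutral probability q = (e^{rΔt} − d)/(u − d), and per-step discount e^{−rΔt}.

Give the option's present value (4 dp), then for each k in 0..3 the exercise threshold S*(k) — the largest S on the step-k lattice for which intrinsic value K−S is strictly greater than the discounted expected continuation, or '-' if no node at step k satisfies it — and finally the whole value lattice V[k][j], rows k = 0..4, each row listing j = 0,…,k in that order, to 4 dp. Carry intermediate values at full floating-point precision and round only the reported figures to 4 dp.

Δt=0.33950, u=1.32889, d=0.75251, q=0.44002, disc=e^(-rΔt)=0.99391
k=4 terminal: V=max(K-S,0) → 86.0641 52.9021 0.0000 0.0000 0.0000
k=3: j=0 S=57.5353 intr=71.8247 cont=71.0365 V=71.8247[EX]; j=1 S=101.6039 intr=27.7561 cont=29.4434 V=29.4434[hold]; j=2 S=179.4262 intr=0.0000 cont=0.0000 V=0.0000[hold]; j=3 S=316.8557 intr=0.0000 cont=0.0000 V=0.0000[hold]  S*(3)=57.5353
k=2: j=0 S=76.4579 intr=52.9021 cont=52.8519 V=52.9021[EX]; j=1 S=135.0200 intr=0.0000 cont=16.3871 V=16.3871[hold]; j=2 S=238.4370 intr=0.0000 cont=0.0000 V=0.0000[hold]  S*(2)=76.4579
k=1: j=0 S=101.6039 intr=27.7561 cont=36.6102 V=36.6102[hold]; j=1 S=179.4262 intr=0.0000 cont=9.1205 V=9.1205[hold]  S*(1)=-
k=0: j=0 S=135.0200 intr=0.0000 cont=24.3647 V=24.3647[hold]  S*(0)=-

price = 24.3647
boundary = - - 76.4579 57.5353
tree:
24.3647
36.6102 9.1205
52.9021 16.3871 0.0000
71.8247 29.4434 0.0000 0.0000
86.0641 52.9021 0.0000 0.0000 0.0000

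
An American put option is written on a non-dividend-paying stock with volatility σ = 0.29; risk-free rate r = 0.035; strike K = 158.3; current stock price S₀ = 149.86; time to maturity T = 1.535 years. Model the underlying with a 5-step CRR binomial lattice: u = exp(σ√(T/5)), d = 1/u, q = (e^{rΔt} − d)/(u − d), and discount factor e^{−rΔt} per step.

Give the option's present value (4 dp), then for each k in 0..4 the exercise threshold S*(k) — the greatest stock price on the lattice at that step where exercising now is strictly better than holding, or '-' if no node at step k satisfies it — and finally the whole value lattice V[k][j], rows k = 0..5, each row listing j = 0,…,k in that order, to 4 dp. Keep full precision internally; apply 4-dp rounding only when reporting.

Δt=0.30700, u=1.17431, d=0.85156, q=0.49339, disc=e^(-rΔt)=0.98931
k=5 terminal: V=max(K-S,0) → 91.1928 65.7586 30.6848 0.0000 0.0000 0.0000
k=4: j=0 S=78.8048 intr=79.4952 cont=77.8034 V=79.4952[EX]; j=1 S=108.6724 intr=49.6276 cont=47.9358 V=49.6276[EX]; j=2 S=149.8600 intr=8.4400 cont=15.3792 V=15.3792[hold]; j=3 S=206.6580 intr=0.0000 cont=0.0000 V=0.0000[hold]; j=4 S=284.9830 intr=0.0000 cont=0.0000 V=0.0000[hold]  S*(4)=108.6724
k=3: j=0 S=92.5414 intr=65.7586 cont=64.0668 V=65.7586[EX]; j=1 S=127.6152 intr=30.6848 cont=32.3801 V=32.3801[hold]; j=2 S=175.9823 intr=0.0000 cont=7.7080 V=7.7080[hold]; j=3 S=242.6809 intr=0.0000 cont=0.0000 V=0.0000[hold]  S*(3)=92.5414
k=2: j=0 S=108.6724 intr=49.6276 cont=48.7633 V=49.6276[EX]; j=1 S=149.8600 intr=8.4400 cont=19.9912 V=19.9912[hold]; j=2 S=206.6580 intr=0.0000 cont=3.8632 V=3.8632[hold]  S*(2)=108.6724
k=1: j=0 S=127.6152 intr=30.6848 cont=34.6313 V=34.6313[hold]; j=1 S=175.9823 intr=0.0000 cont=11.9053 V=11.9053[hold]  S*(1)=-
k=0: j=0 S=149.8600 intr=8.4400 cont=23.1683 V=23.1683[hold]  S*(0)=-

price = 23.1683
boundary = - - 108.6724 92.5414 108.6724
tree:
23.1683
34.6313 11.9053
49.6276 19.9912 3.8632
65.7586 32.3801 7.7080 0.0000
79.4952 49.6276 15.3792 0.0000 0.0000
91.1928 65.7586 30.6848 0.0000 0.0000 0.0000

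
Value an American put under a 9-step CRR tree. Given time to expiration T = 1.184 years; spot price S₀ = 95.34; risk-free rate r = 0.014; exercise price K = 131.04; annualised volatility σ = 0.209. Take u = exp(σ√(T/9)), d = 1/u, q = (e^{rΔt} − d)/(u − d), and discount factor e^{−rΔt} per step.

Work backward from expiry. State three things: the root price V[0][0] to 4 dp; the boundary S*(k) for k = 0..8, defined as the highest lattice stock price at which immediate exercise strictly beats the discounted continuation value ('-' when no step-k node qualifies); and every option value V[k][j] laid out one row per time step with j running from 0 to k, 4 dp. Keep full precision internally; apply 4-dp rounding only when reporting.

Δt=0.13156, u=1.07875, d=0.92700, q=0.49321, disc=e^(-rΔt)=0.99816
k=9 terminal: V=max(K-S,0) → 82.8477 74.9582 65.7772 55.0932 42.6602 28.1917 11.3547 0.0000 0.0000 0.0000
k=8: j=0 S=51.9876 intr=79.0524 cont=78.8113 V=79.0524[EX]; j=1 S=60.4984 intr=70.5416 cont=70.3005 V=70.5416[EX]; j=2 S=70.4024 intr=60.6376 cont=60.3965 V=60.6376[EX]; j=3 S=81.9278 intr=49.1122 cont=48.8711 V=49.1122[EX]; j=4 S=95.3400 intr=35.7000 cont=35.4589 V=35.7000[EX]; j=5 S=110.9479 intr=20.0921 cont=19.8510 V=20.0921[EX]; j=6 S=129.1109 intr=1.9291 cont=5.7439 V=5.7439[hold]; j=7 S=150.2473 intr=0.0000 cont=0.0000 V=0.0000[hold]; j=8 S=174.8439 intr=0.0000 cont=0.0000 V=0.0000[hold]  S*(8)=110.9479
k=7: j=0 S=56.0818 intr=74.9582 cont=74.7171 V=74.9582[EX]; j=1 S=65.2628 intr=65.7772 cont=65.5361 V=65.7772[EX]; j=2 S=75.9468 intr=55.0932 cont=54.8521 V=55.0932[EX]; j=3 S=88.3798 intr=42.6602 cont=42.4190 V=42.6602[EX]; j=4 S=102.8483 intr=28.1917 cont=27.9506 V=28.1917[EX]; j=5 S=119.6853 intr=11.3547 cont=12.9916 V=12.9916[hold]; j=6 S=139.2787 intr=0.0000 cont=2.9056 V=2.9056[hold]; j=7 S=162.0797 intr=0.0000 cont=0.0000 V=0.0000[hold]  S*(7)=102.8483
k=6: j=0 S=60.4984 intr=70.5416 cont=70.3005 V=70.5416[EX]; j=1 S=70.4024 intr=60.6376 cont=60.3965 V=60.6376[EX]; j=2 S=81.9278 intr=49.1122 cont=48.8711 V=49.1122[EX]; j=3 S=95.3400 intr=35.7000 cont=35.4589 V=35.7000[EX]; j=4 S=110.9479 intr=20.0921 cont=20.6568 V=20.6568[hold]; j=5 S=129.1109 intr=1.9291 cont=8.0024 V=8.0024[hold]; j=6 S=150.2473 intr=0.0000 cont=1.4698 V=1.4698[hold]  S*(6)=95.3400
k=5: j=0 S=65.2628 intr=65.7772 cont=65.5361 V=65.7772[EX]; j=1 S=75.9468 intr=55.0932 cont=54.8521 V=55.0932[EX]; j=2 S=88.3798 intr=42.6602 cont=42.4190 V=42.6602[EX]; j=3 S=102.8483 intr=28.1917 cont=28.2286 V=28.2286[hold]; j=4 S=119.6853 intr=11.3547 cont=14.3891 V=14.3891[hold]; j=5 S=139.2787 intr=0.0000 cont=4.7717 V=4.7717[hold]  S*(5)=88.3798
k=4: j=0 S=70.4024 intr=60.6376 cont=60.3965 V=60.6376[EX]; j=1 S=81.9278 intr=49.1122 cont=48.8711 V=49.1122[EX]; j=2 S=95.3400 intr=35.7000 cont=35.4770 V=35.7000[EX]; j=3 S=110.9479 intr=20.0921 cont=21.3635 V=21.3635[hold]; j=4 S=129.1109 intr=1.9291 cont=9.6280 V=9.6280[hold]  S*(4)=95.3400
k=3: j=0 S=75.9468 intr=55.0932 cont=54.8521 V=55.0932[EX]; j=1 S=88.3798 intr=42.6602 cont=42.4190 V=42.6602[EX]; j=2 S=102.8483 intr=28.1917 cont=28.5765 V=28.5765[hold]; j=3 S=119.6853 intr=11.3547 cont=15.5468 V=15.5468[hold]  S*(3)=88.3798
k=2: j=0 S=81.9278 intr=49.1122 cont=48.8711 V=49.1122[EX]; j=1 S=95.3400 intr=35.7000 cont=35.6483 V=35.7000[EX]; j=2 S=110.9479 intr=20.0921 cont=22.1094 V=22.1094[hold]  S*(2)=95.3400
k=1: j=0 S=88.3798 intr=42.6602 cont=42.4190 V=42.6602[EX]; j=1 S=102.8483 intr=28.1917 cont=28.9437 V=28.9437[hold]  S*(1)=88.3798
k=0: j=0 S=95.3400 intr=35.7000 cont=35.8291 V=35.8291[hold]  S*(0)=-

price = 35.8291
boundary = - 88.3798 95.3400 88.3798 95.3400 88.3798 95.3400 102.8483 110.9479
tree:
35.8291
42.6602 28.9437
49.1122 35.7000 22.1094
55.0932 42.6602 28.5765 15.5468
60.6376 49.1122 35.7000 21.3635 9.6280
65.7772 55.0932 42.6602 28.2286 14.3891 4.7717
70.5416 60.6376 49.1122 35.7000 20.6568 8.0024 1.4698
74.9582 65.7772 55.0932 42.6602 28.1917 12.9916 2.9056 0.0000
79.0524 70.5416 60.6376 49.1122 35.7000 20.0921 5.7439 0.0000 0.0000
82.8477 74.9582 65.7772 55.0932 42.6602 28.1917 11.3547 0.0000 0.0000 0.0000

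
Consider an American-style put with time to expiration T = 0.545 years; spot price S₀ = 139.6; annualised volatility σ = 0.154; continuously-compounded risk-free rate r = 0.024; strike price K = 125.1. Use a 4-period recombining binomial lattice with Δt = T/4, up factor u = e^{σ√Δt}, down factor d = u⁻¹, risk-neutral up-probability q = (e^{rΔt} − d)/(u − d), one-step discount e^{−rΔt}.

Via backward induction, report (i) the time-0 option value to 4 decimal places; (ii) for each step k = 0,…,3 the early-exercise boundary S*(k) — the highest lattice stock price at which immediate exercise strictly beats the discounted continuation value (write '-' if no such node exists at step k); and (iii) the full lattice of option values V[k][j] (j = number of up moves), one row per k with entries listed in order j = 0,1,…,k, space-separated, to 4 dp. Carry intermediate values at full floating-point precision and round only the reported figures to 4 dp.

price = 0.9242
boundary = - - - 117.7128
tree:
0.9242
1.8498 0.0569
3.6987 0.1175 0.0000
7.3872 0.2429 0.0000 0.0000
13.8919 0.5021 0.0000 0.0000 0.0000

Δt=0.13625  u=1.05849  d=0.94474  q=0.51459  discount=0.99674
step 4 (expiry): payoffs max(K−S,0) = 13.8919 0.5021 0.0000 0.0000 0.0000
step 3: (k=3,j=0): S=117.7128, (K−S)⁺=7.3872, hold=6.9788 ⇒ V=7.3872 exercise | (k=3,j=1): S=131.8858, (K−S)⁺=0.0000, hold=0.2429 ⇒ V=0.2429 continue | (k=3,j=2): S=147.7654, (K−S)⁺=0.0000, hold=0.0000 ⇒ V=0.0000 continue | (k=3,j=3): S=165.5569, (K−S)⁺=0.0000, hold=0.0000 ⇒ V=0.0000 continue  boundary S*=117.7128
step 2: (k=2,j=0): S=124.5979, (K−S)⁺=0.5021, hold=3.6987 ⇒ V=3.6987 continue | (k=2,j=1): S=139.6000, (K−S)⁺=0.0000, hold=0.1175 ⇒ V=0.1175 continue | (k=2,j=2): S=156.4084, (K−S)⁺=0.0000, hold=0.0000 ⇒ V=0.0000 continue  boundary S*=-
step 1: (k=1,j=0): S=131.8858, (K−S)⁺=0.0000, hold=1.8498 ⇒ V=1.8498 continue | (k=1,j=1): S=147.7654, (K−S)⁺=0.0000, hold=0.0569 ⇒ V=0.0569 continue  boundary S*=-
step 0: (k=0,j=0): S=139.6000, (K−S)⁺=0.0000, hold=0.9242 ⇒ V=0.9242 continue  boundary S*=-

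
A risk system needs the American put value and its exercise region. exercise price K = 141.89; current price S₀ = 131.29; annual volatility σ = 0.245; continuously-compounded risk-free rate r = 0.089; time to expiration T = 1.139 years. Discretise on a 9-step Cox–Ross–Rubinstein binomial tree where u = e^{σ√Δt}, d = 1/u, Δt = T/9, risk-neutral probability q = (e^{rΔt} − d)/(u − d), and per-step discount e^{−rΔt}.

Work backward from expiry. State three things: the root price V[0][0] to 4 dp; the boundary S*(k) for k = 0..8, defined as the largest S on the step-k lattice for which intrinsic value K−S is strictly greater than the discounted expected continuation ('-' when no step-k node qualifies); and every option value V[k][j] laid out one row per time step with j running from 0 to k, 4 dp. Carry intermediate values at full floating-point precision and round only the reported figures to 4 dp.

Δt=0.12656, u=1.09107, d=0.91653, q=0.54312, disc=e^(-rΔt)=0.98880
k=9 terminal: V=max(K-S,0) → 81.9714 70.5610 56.9777 40.8077 21.5585 0.0000 0.0000 0.0000 0.0000 0.0000
k=8: j=0 S=65.3754 intr=76.5146 cont=74.9254 V=76.5146[EX]; j=1 S=77.8249 intr=64.0651 cont=62.4759 V=64.0651[EX]; j=2 S=92.6452 intr=49.2448 cont=47.6556 V=49.2448[EX]; j=3 S=110.2877 intr=31.6023 cont=30.0130 V=31.6023[EX]; j=4 S=131.2900 intr=10.6000 cont=9.7393 V=10.6000[EX]; j=5 S=156.2917 intr=0.0000 cont=0.0000 V=0.0000[hold]; j=6 S=186.0546 intr=0.0000 cont=0.0000 V=0.0000[hold]; j=7 S=221.4852 intr=0.0000 cont=0.0000 V=0.0000[hold]; j=8 S=263.6630 intr=0.0000 cont=0.0000 V=0.0000[hold]  S*(8)=131.2900
k=7: j=0 S=71.3290 intr=70.5610 cont=68.9718 V=70.5610[EX]; j=1 S=84.9123 intr=56.9777 cont=55.3885 V=56.9777[EX]; j=2 S=101.0823 intr=40.8077 cont=39.2185 V=40.8077[EX]; j=3 S=120.3315 intr=21.5585 cont=19.9693 V=21.5585[EX]; j=4 S=143.2464 intr=0.0000 cont=4.7887 V=4.7887[hold]; j=5 S=170.5251 intr=0.0000 cont=0.0000 V=0.0000[hold]; j=6 S=202.9984 intr=0.0000 cont=0.0000 V=0.0000[hold]; j=7 S=241.6557 intr=0.0000 cont=0.0000 V=0.0000[hold]  S*(7)=120.3315
k=6: j=0 S=77.8249 intr=64.0651 cont=62.4759 V=64.0651[EX]; j=1 S=92.6452 intr=49.2448 cont=47.6556 V=49.2448[EX]; j=2 S=110.2877 intr=31.6023 cont=30.0130 V=31.6023[EX]; j=3 S=131.2900 intr=10.6000 cont=12.3110 V=12.3110[hold]; j=4 S=156.2917 intr=0.0000 cont=2.1633 V=2.1633[hold]; j=5 S=186.0546 intr=0.0000 cont=0.0000 V=0.0000[hold]; j=6 S=221.4852 intr=0.0000 cont=0.0000 V=0.0000[hold]  S*(6)=110.2877
k=5: j=0 S=84.9123 intr=56.9777 cont=55.3885 V=56.9777[EX]; j=1 S=101.0823 intr=40.8077 cont=39.2185 V=40.8077[EX]; j=2 S=120.3315 intr=21.5585 cont=20.8881 V=21.5585[EX]; j=3 S=143.2464 intr=0.0000 cont=6.7234 V=6.7234[hold]; j=4 S=170.5251 intr=0.0000 cont=0.9773 V=0.9773[hold]; j=5 S=202.9984 intr=0.0000 cont=0.0000 V=0.0000[hold]  S*(5)=120.3315
k=4: j=0 S=92.6452 intr=49.2448 cont=47.6556 V=49.2448[EX]; j=1 S=110.2877 intr=31.6023 cont=30.0130 V=31.6023[EX]; j=2 S=131.2900 intr=10.6000 cont=13.3500 V=13.3500[hold]; j=3 S=156.2917 intr=0.0000 cont=3.5622 V=3.5622[hold]; j=4 S=186.0546 intr=0.0000 cont=0.4415 V=0.4415[hold]  S*(4)=110.2877
k=3: j=0 S=101.0823 intr=40.8077 cont=39.2185 V=40.8077[EX]; j=1 S=120.3315 intr=21.5585 cont=21.4461 V=21.5585[EX]; j=2 S=143.2464 intr=0.0000 cont=7.9440 V=7.9440[hold]; j=3 S=170.5251 intr=0.0000 cont=1.8464 V=1.8464[hold]  S*(3)=120.3315
k=2: j=0 S=110.2877 intr=31.6023 cont=30.0130 V=31.6023[EX]; j=1 S=131.2900 intr=10.6000 cont=14.0055 V=14.0055[hold]; j=2 S=156.2917 intr=0.0000 cont=4.5804 V=4.5804[hold]  S*(2)=110.2877
k=1: j=0 S=120.3315 intr=21.5585 cont=21.7982 V=21.7982[hold]; j=1 S=143.2464 intr=0.0000 cont=8.7870 V=8.7870[hold]  S*(1)=-
k=0: j=0 S=131.2900 intr=10.6000 cont=14.5665 V=14.5665[hold]  S*(0)=-

price = 14.5665
boundary = - - 110.2877 120.3315 110.2877 120.3315 110.2877 120.3315 131.2900
tree:
14.5665
21.7982 8.7870
31.6023 14.0055 4.5804
40.8077 21.5585 7.9440 1.8464
49.2448 31.6023 13.3500 3.5622 0.4415
56.9777 40.8077 21.5585 6.7234 0.9773 0.0000
64.0651 49.2448 31.6023 12.3110 2.1633 0.0000 0.0000
70.5610 56.9777 40.8077 21.5585 4.7887 0.0000 0.0000 0.0000
76.5146 64.0651 49.2448 31.6023 10.6000 0.0000 0.0000 0.0000 0.0000
81.9714 70.5610 56.9777 40.8077 21.5585 0.0000 0.0000 0.0000 0.0000 0.0000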